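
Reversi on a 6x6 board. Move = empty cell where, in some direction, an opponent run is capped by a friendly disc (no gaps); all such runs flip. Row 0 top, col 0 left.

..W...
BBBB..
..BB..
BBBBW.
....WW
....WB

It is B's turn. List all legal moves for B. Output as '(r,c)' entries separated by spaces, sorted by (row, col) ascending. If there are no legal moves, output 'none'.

Answer: (3,5) (5,3)

Derivation:
(0,1): no bracket -> illegal
(0,3): no bracket -> illegal
(2,4): no bracket -> illegal
(2,5): no bracket -> illegal
(3,5): flips 2 -> legal
(4,3): no bracket -> illegal
(5,3): flips 1 -> legal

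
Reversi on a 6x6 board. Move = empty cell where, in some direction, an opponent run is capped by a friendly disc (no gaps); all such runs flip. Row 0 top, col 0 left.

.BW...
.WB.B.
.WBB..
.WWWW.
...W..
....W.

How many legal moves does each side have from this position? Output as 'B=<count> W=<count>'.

Answer: B=11 W=5

Derivation:
-- B to move --
(0,0): flips 1 -> legal
(0,3): flips 1 -> legal
(1,0): flips 1 -> legal
(1,3): no bracket -> illegal
(2,0): flips 1 -> legal
(2,4): no bracket -> illegal
(2,5): no bracket -> illegal
(3,0): flips 1 -> legal
(3,5): no bracket -> illegal
(4,0): flips 1 -> legal
(4,1): flips 4 -> legal
(4,2): flips 1 -> legal
(4,4): flips 1 -> legal
(4,5): flips 1 -> legal
(5,2): no bracket -> illegal
(5,3): flips 2 -> legal
(5,5): no bracket -> illegal
B mobility = 11
-- W to move --
(0,0): flips 1 -> legal
(0,3): flips 1 -> legal
(0,4): no bracket -> illegal
(0,5): flips 2 -> legal
(1,0): no bracket -> illegal
(1,3): flips 3 -> legal
(1,5): no bracket -> illegal
(2,4): flips 2 -> legal
(2,5): no bracket -> illegal
W mobility = 5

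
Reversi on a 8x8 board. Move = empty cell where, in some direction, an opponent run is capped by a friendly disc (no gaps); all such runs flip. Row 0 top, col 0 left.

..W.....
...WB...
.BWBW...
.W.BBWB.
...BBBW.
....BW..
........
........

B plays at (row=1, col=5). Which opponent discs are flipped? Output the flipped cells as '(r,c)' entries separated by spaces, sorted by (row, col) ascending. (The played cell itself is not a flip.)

Dir NW: first cell '.' (not opp) -> no flip
Dir N: first cell '.' (not opp) -> no flip
Dir NE: first cell '.' (not opp) -> no flip
Dir W: first cell 'B' (not opp) -> no flip
Dir E: first cell '.' (not opp) -> no flip
Dir SW: opp run (2,4) capped by B -> flip
Dir S: first cell '.' (not opp) -> no flip
Dir SE: first cell '.' (not opp) -> no flip

Answer: (2,4)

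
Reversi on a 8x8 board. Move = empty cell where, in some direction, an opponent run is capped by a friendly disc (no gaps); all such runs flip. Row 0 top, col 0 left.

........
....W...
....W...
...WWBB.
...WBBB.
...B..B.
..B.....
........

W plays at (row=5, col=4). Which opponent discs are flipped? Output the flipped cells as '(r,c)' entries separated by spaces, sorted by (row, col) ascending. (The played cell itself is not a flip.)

Dir NW: first cell 'W' (not opp) -> no flip
Dir N: opp run (4,4) capped by W -> flip
Dir NE: opp run (4,5) (3,6), next='.' -> no flip
Dir W: opp run (5,3), next='.' -> no flip
Dir E: first cell '.' (not opp) -> no flip
Dir SW: first cell '.' (not opp) -> no flip
Dir S: first cell '.' (not opp) -> no flip
Dir SE: first cell '.' (not opp) -> no flip

Answer: (4,4)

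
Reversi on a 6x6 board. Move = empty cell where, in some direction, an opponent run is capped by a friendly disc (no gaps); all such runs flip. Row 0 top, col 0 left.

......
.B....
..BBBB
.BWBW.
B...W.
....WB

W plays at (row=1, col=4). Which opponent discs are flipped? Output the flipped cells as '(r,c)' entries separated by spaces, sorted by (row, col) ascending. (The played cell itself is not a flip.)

Dir NW: first cell '.' (not opp) -> no flip
Dir N: first cell '.' (not opp) -> no flip
Dir NE: first cell '.' (not opp) -> no flip
Dir W: first cell '.' (not opp) -> no flip
Dir E: first cell '.' (not opp) -> no flip
Dir SW: opp run (2,3) capped by W -> flip
Dir S: opp run (2,4) capped by W -> flip
Dir SE: opp run (2,5), next=edge -> no flip

Answer: (2,3) (2,4)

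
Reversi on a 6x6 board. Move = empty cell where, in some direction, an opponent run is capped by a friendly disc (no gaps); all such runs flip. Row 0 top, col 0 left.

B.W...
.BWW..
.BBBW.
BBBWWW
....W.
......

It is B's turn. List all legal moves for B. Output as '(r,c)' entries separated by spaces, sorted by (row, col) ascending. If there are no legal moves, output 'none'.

(0,1): flips 1 -> legal
(0,3): flips 2 -> legal
(0,4): flips 1 -> legal
(1,4): flips 2 -> legal
(1,5): no bracket -> illegal
(2,5): flips 1 -> legal
(4,2): no bracket -> illegal
(4,3): flips 1 -> legal
(4,5): flips 1 -> legal
(5,3): no bracket -> illegal
(5,4): no bracket -> illegal
(5,5): flips 2 -> legal

Answer: (0,1) (0,3) (0,4) (1,4) (2,5) (4,3) (4,5) (5,5)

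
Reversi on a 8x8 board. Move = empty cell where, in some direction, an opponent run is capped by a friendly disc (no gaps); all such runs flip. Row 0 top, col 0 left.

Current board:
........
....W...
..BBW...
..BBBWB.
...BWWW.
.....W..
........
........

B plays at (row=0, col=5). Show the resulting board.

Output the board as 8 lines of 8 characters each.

Answer: .....B..
....B...
..BBW...
..BBBWB.
...BWWW.
.....W..
........
........

Derivation:
Place B at (0,5); scan 8 dirs for brackets.
Dir NW: edge -> no flip
Dir N: edge -> no flip
Dir NE: edge -> no flip
Dir W: first cell '.' (not opp) -> no flip
Dir E: first cell '.' (not opp) -> no flip
Dir SW: opp run (1,4) capped by B -> flip
Dir S: first cell '.' (not opp) -> no flip
Dir SE: first cell '.' (not opp) -> no flip
All flips: (1,4)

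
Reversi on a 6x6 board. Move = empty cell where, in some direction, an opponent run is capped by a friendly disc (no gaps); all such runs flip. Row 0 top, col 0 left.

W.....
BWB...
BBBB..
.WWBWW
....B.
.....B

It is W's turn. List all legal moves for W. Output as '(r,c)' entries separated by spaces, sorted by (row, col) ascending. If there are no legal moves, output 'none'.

Answer: (0,1) (0,2) (1,3) (1,4) (3,0) (5,3) (5,4)

Derivation:
(0,1): flips 2 -> legal
(0,2): flips 2 -> legal
(0,3): no bracket -> illegal
(1,3): flips 2 -> legal
(1,4): flips 1 -> legal
(2,4): no bracket -> illegal
(3,0): flips 2 -> legal
(4,2): no bracket -> illegal
(4,3): no bracket -> illegal
(4,5): no bracket -> illegal
(5,3): flips 1 -> legal
(5,4): flips 1 -> legal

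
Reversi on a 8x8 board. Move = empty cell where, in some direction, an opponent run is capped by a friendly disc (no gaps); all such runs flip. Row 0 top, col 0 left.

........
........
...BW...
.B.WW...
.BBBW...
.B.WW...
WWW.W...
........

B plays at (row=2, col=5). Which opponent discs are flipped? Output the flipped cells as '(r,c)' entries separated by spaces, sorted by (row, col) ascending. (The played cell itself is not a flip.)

Dir NW: first cell '.' (not opp) -> no flip
Dir N: first cell '.' (not opp) -> no flip
Dir NE: first cell '.' (not opp) -> no flip
Dir W: opp run (2,4) capped by B -> flip
Dir E: first cell '.' (not opp) -> no flip
Dir SW: opp run (3,4) capped by B -> flip
Dir S: first cell '.' (not opp) -> no flip
Dir SE: first cell '.' (not opp) -> no flip

Answer: (2,4) (3,4)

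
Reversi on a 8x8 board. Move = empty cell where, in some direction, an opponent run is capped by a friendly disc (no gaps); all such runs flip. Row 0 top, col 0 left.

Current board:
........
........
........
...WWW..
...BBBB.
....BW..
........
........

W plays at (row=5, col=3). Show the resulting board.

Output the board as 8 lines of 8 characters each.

Answer: ........
........
........
...WWW..
...WWBB.
...WWW..
........
........

Derivation:
Place W at (5,3); scan 8 dirs for brackets.
Dir NW: first cell '.' (not opp) -> no flip
Dir N: opp run (4,3) capped by W -> flip
Dir NE: opp run (4,4) capped by W -> flip
Dir W: first cell '.' (not opp) -> no flip
Dir E: opp run (5,4) capped by W -> flip
Dir SW: first cell '.' (not opp) -> no flip
Dir S: first cell '.' (not opp) -> no flip
Dir SE: first cell '.' (not opp) -> no flip
All flips: (4,3) (4,4) (5,4)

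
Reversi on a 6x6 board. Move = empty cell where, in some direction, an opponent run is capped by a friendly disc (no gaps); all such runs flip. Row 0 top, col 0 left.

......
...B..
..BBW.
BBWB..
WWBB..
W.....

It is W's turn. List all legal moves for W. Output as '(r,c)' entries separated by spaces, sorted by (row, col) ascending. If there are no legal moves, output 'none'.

Answer: (0,2) (0,4) (1,2) (1,4) (2,0) (2,1) (3,4) (4,4) (5,1) (5,2) (5,4)

Derivation:
(0,2): flips 1 -> legal
(0,3): no bracket -> illegal
(0,4): flips 3 -> legal
(1,1): no bracket -> illegal
(1,2): flips 1 -> legal
(1,4): flips 1 -> legal
(2,0): flips 1 -> legal
(2,1): flips 3 -> legal
(3,4): flips 1 -> legal
(4,4): flips 2 -> legal
(5,1): flips 2 -> legal
(5,2): flips 1 -> legal
(5,3): no bracket -> illegal
(5,4): flips 1 -> legal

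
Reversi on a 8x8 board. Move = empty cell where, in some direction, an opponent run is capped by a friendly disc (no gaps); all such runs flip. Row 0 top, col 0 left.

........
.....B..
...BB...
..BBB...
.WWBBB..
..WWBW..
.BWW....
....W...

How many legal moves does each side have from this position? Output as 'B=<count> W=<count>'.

-- B to move --
(3,0): no bracket -> illegal
(3,1): no bracket -> illegal
(4,0): flips 2 -> legal
(4,6): no bracket -> illegal
(5,0): flips 1 -> legal
(5,1): flips 3 -> legal
(5,6): flips 1 -> legal
(6,4): flips 2 -> legal
(6,5): flips 1 -> legal
(6,6): flips 1 -> legal
(7,1): flips 2 -> legal
(7,2): flips 4 -> legal
(7,3): flips 2 -> legal
(7,5): no bracket -> illegal
B mobility = 10
-- W to move --
(0,4): no bracket -> illegal
(0,5): no bracket -> illegal
(0,6): flips 3 -> legal
(1,2): no bracket -> illegal
(1,3): flips 3 -> legal
(1,4): flips 2 -> legal
(1,6): no bracket -> illegal
(2,1): no bracket -> illegal
(2,2): flips 3 -> legal
(2,5): flips 2 -> legal
(2,6): no bracket -> illegal
(3,1): no bracket -> illegal
(3,5): flips 2 -> legal
(3,6): flips 2 -> legal
(4,6): flips 3 -> legal
(5,0): no bracket -> illegal
(5,1): no bracket -> illegal
(5,6): no bracket -> illegal
(6,0): flips 1 -> legal
(6,4): no bracket -> illegal
(6,5): no bracket -> illegal
(7,0): flips 1 -> legal
(7,1): no bracket -> illegal
(7,2): no bracket -> illegal
W mobility = 10

Answer: B=10 W=10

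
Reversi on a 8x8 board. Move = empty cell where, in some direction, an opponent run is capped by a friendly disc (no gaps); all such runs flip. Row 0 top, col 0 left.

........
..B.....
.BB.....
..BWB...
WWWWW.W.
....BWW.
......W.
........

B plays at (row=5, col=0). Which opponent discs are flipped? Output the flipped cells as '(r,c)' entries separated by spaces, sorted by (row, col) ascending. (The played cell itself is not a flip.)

Answer: (4,1)

Derivation:
Dir NW: edge -> no flip
Dir N: opp run (4,0), next='.' -> no flip
Dir NE: opp run (4,1) capped by B -> flip
Dir W: edge -> no flip
Dir E: first cell '.' (not opp) -> no flip
Dir SW: edge -> no flip
Dir S: first cell '.' (not opp) -> no flip
Dir SE: first cell '.' (not opp) -> no flip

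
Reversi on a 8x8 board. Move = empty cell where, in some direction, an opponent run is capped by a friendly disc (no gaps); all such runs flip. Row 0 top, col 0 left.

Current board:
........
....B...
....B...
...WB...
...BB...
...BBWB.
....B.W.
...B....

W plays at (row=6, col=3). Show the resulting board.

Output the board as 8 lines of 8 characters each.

Answer: ........
....B...
....B...
...WB...
...WB...
...WBWB.
...WB.W.
...B....

Derivation:
Place W at (6,3); scan 8 dirs for brackets.
Dir NW: first cell '.' (not opp) -> no flip
Dir N: opp run (5,3) (4,3) capped by W -> flip
Dir NE: opp run (5,4), next='.' -> no flip
Dir W: first cell '.' (not opp) -> no flip
Dir E: opp run (6,4), next='.' -> no flip
Dir SW: first cell '.' (not opp) -> no flip
Dir S: opp run (7,3), next=edge -> no flip
Dir SE: first cell '.' (not opp) -> no flip
All flips: (4,3) (5,3)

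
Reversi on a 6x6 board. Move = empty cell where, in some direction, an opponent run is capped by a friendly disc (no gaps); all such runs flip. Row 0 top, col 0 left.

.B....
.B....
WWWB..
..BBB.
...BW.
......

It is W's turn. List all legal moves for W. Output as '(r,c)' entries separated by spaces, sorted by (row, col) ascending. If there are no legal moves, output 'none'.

(0,0): flips 1 -> legal
(0,2): flips 1 -> legal
(1,0): no bracket -> illegal
(1,2): no bracket -> illegal
(1,3): no bracket -> illegal
(1,4): no bracket -> illegal
(2,4): flips 2 -> legal
(2,5): no bracket -> illegal
(3,1): no bracket -> illegal
(3,5): no bracket -> illegal
(4,1): no bracket -> illegal
(4,2): flips 2 -> legal
(4,5): no bracket -> illegal
(5,2): no bracket -> illegal
(5,3): no bracket -> illegal
(5,4): flips 2 -> legal

Answer: (0,0) (0,2) (2,4) (4,2) (5,4)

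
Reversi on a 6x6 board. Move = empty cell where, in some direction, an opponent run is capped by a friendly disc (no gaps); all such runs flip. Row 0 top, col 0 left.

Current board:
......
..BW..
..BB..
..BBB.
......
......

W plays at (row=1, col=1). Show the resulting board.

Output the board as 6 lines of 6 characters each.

Answer: ......
.WWW..
..BB..
..BBB.
......
......

Derivation:
Place W at (1,1); scan 8 dirs for brackets.
Dir NW: first cell '.' (not opp) -> no flip
Dir N: first cell '.' (not opp) -> no flip
Dir NE: first cell '.' (not opp) -> no flip
Dir W: first cell '.' (not opp) -> no flip
Dir E: opp run (1,2) capped by W -> flip
Dir SW: first cell '.' (not opp) -> no flip
Dir S: first cell '.' (not opp) -> no flip
Dir SE: opp run (2,2) (3,3), next='.' -> no flip
All flips: (1,2)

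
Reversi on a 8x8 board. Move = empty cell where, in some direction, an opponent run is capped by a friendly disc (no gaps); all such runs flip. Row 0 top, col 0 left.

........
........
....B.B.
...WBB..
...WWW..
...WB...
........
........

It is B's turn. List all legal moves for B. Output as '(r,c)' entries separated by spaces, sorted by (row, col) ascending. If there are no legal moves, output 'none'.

(2,2): no bracket -> illegal
(2,3): no bracket -> illegal
(3,2): flips 2 -> legal
(3,6): flips 1 -> legal
(4,2): flips 1 -> legal
(4,6): no bracket -> illegal
(5,2): flips 2 -> legal
(5,5): flips 1 -> legal
(5,6): flips 1 -> legal
(6,2): flips 2 -> legal
(6,3): no bracket -> illegal
(6,4): no bracket -> illegal

Answer: (3,2) (3,6) (4,2) (5,2) (5,5) (5,6) (6,2)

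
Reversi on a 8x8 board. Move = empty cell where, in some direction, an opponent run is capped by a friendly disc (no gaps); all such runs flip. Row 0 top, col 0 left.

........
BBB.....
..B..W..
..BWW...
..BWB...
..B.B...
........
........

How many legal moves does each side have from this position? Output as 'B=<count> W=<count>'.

-- B to move --
(1,4): no bracket -> illegal
(1,5): no bracket -> illegal
(1,6): flips 3 -> legal
(2,3): no bracket -> illegal
(2,4): flips 2 -> legal
(2,6): no bracket -> illegal
(3,5): flips 2 -> legal
(3,6): no bracket -> illegal
(4,5): no bracket -> illegal
(5,3): no bracket -> illegal
B mobility = 3
-- W to move --
(0,0): flips 2 -> legal
(0,1): no bracket -> illegal
(0,2): no bracket -> illegal
(0,3): no bracket -> illegal
(1,3): no bracket -> illegal
(2,0): no bracket -> illegal
(2,1): flips 1 -> legal
(2,3): no bracket -> illegal
(3,1): flips 1 -> legal
(3,5): no bracket -> illegal
(4,1): flips 1 -> legal
(4,5): flips 1 -> legal
(5,1): flips 1 -> legal
(5,3): no bracket -> illegal
(5,5): flips 1 -> legal
(6,1): flips 1 -> legal
(6,2): no bracket -> illegal
(6,3): no bracket -> illegal
(6,4): flips 2 -> legal
(6,5): flips 1 -> legal
W mobility = 10

Answer: B=3 W=10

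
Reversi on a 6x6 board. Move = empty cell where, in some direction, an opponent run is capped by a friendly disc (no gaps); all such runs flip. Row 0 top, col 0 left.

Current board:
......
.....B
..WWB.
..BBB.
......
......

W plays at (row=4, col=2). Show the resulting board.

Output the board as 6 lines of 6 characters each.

Answer: ......
.....B
..WWB.
..WBB.
..W...
......

Derivation:
Place W at (4,2); scan 8 dirs for brackets.
Dir NW: first cell '.' (not opp) -> no flip
Dir N: opp run (3,2) capped by W -> flip
Dir NE: opp run (3,3) (2,4) (1,5), next=edge -> no flip
Dir W: first cell '.' (not opp) -> no flip
Dir E: first cell '.' (not opp) -> no flip
Dir SW: first cell '.' (not opp) -> no flip
Dir S: first cell '.' (not opp) -> no flip
Dir SE: first cell '.' (not opp) -> no flip
All flips: (3,2)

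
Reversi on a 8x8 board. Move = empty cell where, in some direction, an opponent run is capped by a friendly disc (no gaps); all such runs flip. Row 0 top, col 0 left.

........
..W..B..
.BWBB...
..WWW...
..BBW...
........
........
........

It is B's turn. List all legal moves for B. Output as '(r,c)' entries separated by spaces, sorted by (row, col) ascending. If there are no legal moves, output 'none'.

(0,1): flips 1 -> legal
(0,2): flips 3 -> legal
(0,3): flips 1 -> legal
(1,1): no bracket -> illegal
(1,3): no bracket -> illegal
(2,5): flips 1 -> legal
(3,1): no bracket -> illegal
(3,5): no bracket -> illegal
(4,1): flips 1 -> legal
(4,5): flips 2 -> legal
(5,3): no bracket -> illegal
(5,4): flips 2 -> legal
(5,5): no bracket -> illegal

Answer: (0,1) (0,2) (0,3) (2,5) (4,1) (4,5) (5,4)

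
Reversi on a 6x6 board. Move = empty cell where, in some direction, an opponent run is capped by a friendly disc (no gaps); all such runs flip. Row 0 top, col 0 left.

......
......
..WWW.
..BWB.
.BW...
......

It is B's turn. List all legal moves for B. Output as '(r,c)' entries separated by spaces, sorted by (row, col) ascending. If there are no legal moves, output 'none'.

(1,1): no bracket -> illegal
(1,2): flips 2 -> legal
(1,3): no bracket -> illegal
(1,4): flips 2 -> legal
(1,5): no bracket -> illegal
(2,1): no bracket -> illegal
(2,5): no bracket -> illegal
(3,1): no bracket -> illegal
(3,5): no bracket -> illegal
(4,3): flips 1 -> legal
(4,4): no bracket -> illegal
(5,1): no bracket -> illegal
(5,2): flips 1 -> legal
(5,3): no bracket -> illegal

Answer: (1,2) (1,4) (4,3) (5,2)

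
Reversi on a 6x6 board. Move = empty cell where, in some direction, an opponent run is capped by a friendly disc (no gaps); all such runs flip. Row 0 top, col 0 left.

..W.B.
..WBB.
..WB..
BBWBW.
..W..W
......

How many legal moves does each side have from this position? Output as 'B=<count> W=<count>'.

-- B to move --
(0,1): flips 1 -> legal
(0,3): no bracket -> illegal
(1,1): flips 2 -> legal
(2,1): flips 1 -> legal
(2,4): no bracket -> illegal
(2,5): no bracket -> illegal
(3,5): flips 1 -> legal
(4,1): flips 1 -> legal
(4,3): no bracket -> illegal
(4,4): no bracket -> illegal
(5,1): flips 1 -> legal
(5,2): no bracket -> illegal
(5,3): flips 1 -> legal
(5,4): no bracket -> illegal
(5,5): no bracket -> illegal
B mobility = 7
-- W to move --
(0,3): no bracket -> illegal
(0,5): flips 2 -> legal
(1,5): flips 2 -> legal
(2,0): flips 1 -> legal
(2,1): no bracket -> illegal
(2,4): flips 3 -> legal
(2,5): no bracket -> illegal
(4,0): flips 1 -> legal
(4,1): no bracket -> illegal
(4,3): no bracket -> illegal
(4,4): flips 1 -> legal
W mobility = 6

Answer: B=7 W=6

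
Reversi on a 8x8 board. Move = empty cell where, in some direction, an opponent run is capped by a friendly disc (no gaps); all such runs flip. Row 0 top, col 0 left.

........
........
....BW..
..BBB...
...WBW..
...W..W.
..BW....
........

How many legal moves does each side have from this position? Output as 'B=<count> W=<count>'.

Answer: B=9 W=5

Derivation:
-- B to move --
(1,4): no bracket -> illegal
(1,5): no bracket -> illegal
(1,6): flips 1 -> legal
(2,6): flips 1 -> legal
(3,5): no bracket -> illegal
(3,6): no bracket -> illegal
(4,2): flips 1 -> legal
(4,6): flips 1 -> legal
(4,7): no bracket -> illegal
(5,2): flips 1 -> legal
(5,4): flips 1 -> legal
(5,5): no bracket -> illegal
(5,7): no bracket -> illegal
(6,4): flips 1 -> legal
(6,5): no bracket -> illegal
(6,6): no bracket -> illegal
(6,7): flips 2 -> legal
(7,2): no bracket -> illegal
(7,3): flips 3 -> legal
(7,4): no bracket -> illegal
B mobility = 9
-- W to move --
(1,3): no bracket -> illegal
(1,4): no bracket -> illegal
(1,5): no bracket -> illegal
(2,1): flips 1 -> legal
(2,2): no bracket -> illegal
(2,3): flips 3 -> legal
(3,1): no bracket -> illegal
(3,5): flips 1 -> legal
(4,1): no bracket -> illegal
(4,2): no bracket -> illegal
(5,1): no bracket -> illegal
(5,2): no bracket -> illegal
(5,4): no bracket -> illegal
(5,5): no bracket -> illegal
(6,1): flips 1 -> legal
(7,1): flips 1 -> legal
(7,2): no bracket -> illegal
(7,3): no bracket -> illegal
W mobility = 5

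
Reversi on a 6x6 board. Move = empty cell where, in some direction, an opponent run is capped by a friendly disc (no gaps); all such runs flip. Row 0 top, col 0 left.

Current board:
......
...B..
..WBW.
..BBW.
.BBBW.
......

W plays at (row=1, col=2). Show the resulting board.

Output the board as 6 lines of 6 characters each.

Place W at (1,2); scan 8 dirs for brackets.
Dir NW: first cell '.' (not opp) -> no flip
Dir N: first cell '.' (not opp) -> no flip
Dir NE: first cell '.' (not opp) -> no flip
Dir W: first cell '.' (not opp) -> no flip
Dir E: opp run (1,3), next='.' -> no flip
Dir SW: first cell '.' (not opp) -> no flip
Dir S: first cell 'W' (not opp) -> no flip
Dir SE: opp run (2,3) capped by W -> flip
All flips: (2,3)

Answer: ......
..WB..
..WWW.
..BBW.
.BBBW.
......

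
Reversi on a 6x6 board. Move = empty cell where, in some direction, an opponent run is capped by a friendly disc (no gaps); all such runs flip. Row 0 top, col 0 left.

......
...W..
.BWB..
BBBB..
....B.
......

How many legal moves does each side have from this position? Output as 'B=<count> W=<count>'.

Answer: B=4 W=6

Derivation:
-- B to move --
(0,2): no bracket -> illegal
(0,3): flips 1 -> legal
(0,4): flips 2 -> legal
(1,1): flips 1 -> legal
(1,2): flips 1 -> legal
(1,4): no bracket -> illegal
(2,4): no bracket -> illegal
B mobility = 4
-- W to move --
(1,0): no bracket -> illegal
(1,1): no bracket -> illegal
(1,2): no bracket -> illegal
(1,4): no bracket -> illegal
(2,0): flips 1 -> legal
(2,4): flips 1 -> legal
(3,4): no bracket -> illegal
(3,5): no bracket -> illegal
(4,0): flips 1 -> legal
(4,1): no bracket -> illegal
(4,2): flips 1 -> legal
(4,3): flips 2 -> legal
(4,5): no bracket -> illegal
(5,3): no bracket -> illegal
(5,4): no bracket -> illegal
(5,5): flips 2 -> legal
W mobility = 6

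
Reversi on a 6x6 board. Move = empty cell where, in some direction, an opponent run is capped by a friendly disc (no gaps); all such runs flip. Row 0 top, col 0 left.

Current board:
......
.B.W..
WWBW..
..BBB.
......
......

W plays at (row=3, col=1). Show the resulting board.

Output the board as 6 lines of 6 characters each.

Answer: ......
.B.W..
WWWW..
.WBBB.
......
......

Derivation:
Place W at (3,1); scan 8 dirs for brackets.
Dir NW: first cell 'W' (not opp) -> no flip
Dir N: first cell 'W' (not opp) -> no flip
Dir NE: opp run (2,2) capped by W -> flip
Dir W: first cell '.' (not opp) -> no flip
Dir E: opp run (3,2) (3,3) (3,4), next='.' -> no flip
Dir SW: first cell '.' (not opp) -> no flip
Dir S: first cell '.' (not opp) -> no flip
Dir SE: first cell '.' (not opp) -> no flip
All flips: (2,2)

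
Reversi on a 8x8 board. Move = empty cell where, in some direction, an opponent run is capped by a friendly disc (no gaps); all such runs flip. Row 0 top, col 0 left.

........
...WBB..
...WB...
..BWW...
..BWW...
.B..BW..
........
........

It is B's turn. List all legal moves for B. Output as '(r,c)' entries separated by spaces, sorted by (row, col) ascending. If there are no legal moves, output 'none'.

Answer: (0,2) (1,2) (2,2) (3,5) (4,5) (5,6)

Derivation:
(0,2): flips 1 -> legal
(0,3): no bracket -> illegal
(0,4): no bracket -> illegal
(1,2): flips 1 -> legal
(2,2): flips 1 -> legal
(2,5): no bracket -> illegal
(3,5): flips 2 -> legal
(4,5): flips 2 -> legal
(4,6): no bracket -> illegal
(5,2): no bracket -> illegal
(5,3): no bracket -> illegal
(5,6): flips 1 -> legal
(6,4): no bracket -> illegal
(6,5): no bracket -> illegal
(6,6): no bracket -> illegal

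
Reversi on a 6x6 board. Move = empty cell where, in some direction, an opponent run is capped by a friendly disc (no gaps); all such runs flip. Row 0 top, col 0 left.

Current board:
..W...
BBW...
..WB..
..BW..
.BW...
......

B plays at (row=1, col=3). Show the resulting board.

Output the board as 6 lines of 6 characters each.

Place B at (1,3); scan 8 dirs for brackets.
Dir NW: opp run (0,2), next=edge -> no flip
Dir N: first cell '.' (not opp) -> no flip
Dir NE: first cell '.' (not opp) -> no flip
Dir W: opp run (1,2) capped by B -> flip
Dir E: first cell '.' (not opp) -> no flip
Dir SW: opp run (2,2), next='.' -> no flip
Dir S: first cell 'B' (not opp) -> no flip
Dir SE: first cell '.' (not opp) -> no flip
All flips: (1,2)

Answer: ..W...
BBBB..
..WB..
..BW..
.BW...
......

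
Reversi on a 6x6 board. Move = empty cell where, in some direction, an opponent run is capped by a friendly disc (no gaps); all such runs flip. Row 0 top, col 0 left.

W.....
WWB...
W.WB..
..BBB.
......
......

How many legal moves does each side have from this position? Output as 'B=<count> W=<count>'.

Answer: B=1 W=5

Derivation:
-- B to move --
(0,1): no bracket -> illegal
(0,2): no bracket -> illegal
(1,3): no bracket -> illegal
(2,1): flips 1 -> legal
(3,0): no bracket -> illegal
(3,1): no bracket -> illegal
B mobility = 1
-- W to move --
(0,1): no bracket -> illegal
(0,2): flips 1 -> legal
(0,3): no bracket -> illegal
(1,3): flips 1 -> legal
(1,4): no bracket -> illegal
(2,1): no bracket -> illegal
(2,4): flips 1 -> legal
(2,5): no bracket -> illegal
(3,1): no bracket -> illegal
(3,5): no bracket -> illegal
(4,1): no bracket -> illegal
(4,2): flips 1 -> legal
(4,3): no bracket -> illegal
(4,4): flips 1 -> legal
(4,5): no bracket -> illegal
W mobility = 5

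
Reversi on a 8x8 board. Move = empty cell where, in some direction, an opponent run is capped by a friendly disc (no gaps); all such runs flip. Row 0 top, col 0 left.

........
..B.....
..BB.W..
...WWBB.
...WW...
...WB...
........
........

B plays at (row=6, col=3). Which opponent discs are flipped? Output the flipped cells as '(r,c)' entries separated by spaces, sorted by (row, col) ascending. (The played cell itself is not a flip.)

Dir NW: first cell '.' (not opp) -> no flip
Dir N: opp run (5,3) (4,3) (3,3) capped by B -> flip
Dir NE: first cell 'B' (not opp) -> no flip
Dir W: first cell '.' (not opp) -> no flip
Dir E: first cell '.' (not opp) -> no flip
Dir SW: first cell '.' (not opp) -> no flip
Dir S: first cell '.' (not opp) -> no flip
Dir SE: first cell '.' (not opp) -> no flip

Answer: (3,3) (4,3) (5,3)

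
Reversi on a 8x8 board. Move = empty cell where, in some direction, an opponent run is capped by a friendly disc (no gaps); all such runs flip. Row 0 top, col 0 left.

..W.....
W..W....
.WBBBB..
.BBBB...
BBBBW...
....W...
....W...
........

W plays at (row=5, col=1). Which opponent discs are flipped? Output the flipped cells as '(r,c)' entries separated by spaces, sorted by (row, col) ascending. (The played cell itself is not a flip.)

Dir NW: opp run (4,0), next=edge -> no flip
Dir N: opp run (4,1) (3,1) capped by W -> flip
Dir NE: opp run (4,2) (3,3) (2,4), next='.' -> no flip
Dir W: first cell '.' (not opp) -> no flip
Dir E: first cell '.' (not opp) -> no flip
Dir SW: first cell '.' (not opp) -> no flip
Dir S: first cell '.' (not opp) -> no flip
Dir SE: first cell '.' (not opp) -> no flip

Answer: (3,1) (4,1)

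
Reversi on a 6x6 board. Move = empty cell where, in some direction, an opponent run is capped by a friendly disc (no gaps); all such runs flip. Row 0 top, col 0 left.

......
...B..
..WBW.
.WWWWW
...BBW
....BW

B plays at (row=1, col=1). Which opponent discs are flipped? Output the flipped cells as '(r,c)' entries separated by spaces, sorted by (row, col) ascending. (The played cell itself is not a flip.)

Answer: (2,2) (3,3)

Derivation:
Dir NW: first cell '.' (not opp) -> no flip
Dir N: first cell '.' (not opp) -> no flip
Dir NE: first cell '.' (not opp) -> no flip
Dir W: first cell '.' (not opp) -> no flip
Dir E: first cell '.' (not opp) -> no flip
Dir SW: first cell '.' (not opp) -> no flip
Dir S: first cell '.' (not opp) -> no flip
Dir SE: opp run (2,2) (3,3) capped by B -> flip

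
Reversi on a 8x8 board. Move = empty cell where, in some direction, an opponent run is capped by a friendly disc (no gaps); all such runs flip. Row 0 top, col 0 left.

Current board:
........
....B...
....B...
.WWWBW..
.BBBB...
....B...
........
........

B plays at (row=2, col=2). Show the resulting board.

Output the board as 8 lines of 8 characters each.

Answer: ........
....B...
..B.B...
.WBBBW..
.BBBB...
....B...
........
........

Derivation:
Place B at (2,2); scan 8 dirs for brackets.
Dir NW: first cell '.' (not opp) -> no flip
Dir N: first cell '.' (not opp) -> no flip
Dir NE: first cell '.' (not opp) -> no flip
Dir W: first cell '.' (not opp) -> no flip
Dir E: first cell '.' (not opp) -> no flip
Dir SW: opp run (3,1), next='.' -> no flip
Dir S: opp run (3,2) capped by B -> flip
Dir SE: opp run (3,3) capped by B -> flip
All flips: (3,2) (3,3)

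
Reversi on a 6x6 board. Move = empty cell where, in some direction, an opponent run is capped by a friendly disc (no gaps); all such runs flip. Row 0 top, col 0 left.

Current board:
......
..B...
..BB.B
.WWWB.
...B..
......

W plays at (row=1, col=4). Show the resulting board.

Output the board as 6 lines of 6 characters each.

Answer: ......
..B.W.
..BW.B
.WWWB.
...B..
......

Derivation:
Place W at (1,4); scan 8 dirs for brackets.
Dir NW: first cell '.' (not opp) -> no flip
Dir N: first cell '.' (not opp) -> no flip
Dir NE: first cell '.' (not opp) -> no flip
Dir W: first cell '.' (not opp) -> no flip
Dir E: first cell '.' (not opp) -> no flip
Dir SW: opp run (2,3) capped by W -> flip
Dir S: first cell '.' (not opp) -> no flip
Dir SE: opp run (2,5), next=edge -> no flip
All flips: (2,3)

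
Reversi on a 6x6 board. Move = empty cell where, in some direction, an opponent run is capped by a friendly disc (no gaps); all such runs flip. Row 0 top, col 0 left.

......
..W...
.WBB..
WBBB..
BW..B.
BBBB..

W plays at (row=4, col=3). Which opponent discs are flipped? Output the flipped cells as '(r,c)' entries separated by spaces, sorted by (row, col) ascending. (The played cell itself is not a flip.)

Dir NW: opp run (3,2) capped by W -> flip
Dir N: opp run (3,3) (2,3), next='.' -> no flip
Dir NE: first cell '.' (not opp) -> no flip
Dir W: first cell '.' (not opp) -> no flip
Dir E: opp run (4,4), next='.' -> no flip
Dir SW: opp run (5,2), next=edge -> no flip
Dir S: opp run (5,3), next=edge -> no flip
Dir SE: first cell '.' (not opp) -> no flip

Answer: (3,2)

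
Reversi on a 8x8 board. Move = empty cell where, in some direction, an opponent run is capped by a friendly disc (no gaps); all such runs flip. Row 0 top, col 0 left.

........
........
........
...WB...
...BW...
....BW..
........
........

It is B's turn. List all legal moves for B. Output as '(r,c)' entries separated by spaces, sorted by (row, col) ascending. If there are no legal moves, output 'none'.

(2,2): no bracket -> illegal
(2,3): flips 1 -> legal
(2,4): no bracket -> illegal
(3,2): flips 1 -> legal
(3,5): no bracket -> illegal
(4,2): no bracket -> illegal
(4,5): flips 1 -> legal
(4,6): no bracket -> illegal
(5,3): no bracket -> illegal
(5,6): flips 1 -> legal
(6,4): no bracket -> illegal
(6,5): no bracket -> illegal
(6,6): no bracket -> illegal

Answer: (2,3) (3,2) (4,5) (5,6)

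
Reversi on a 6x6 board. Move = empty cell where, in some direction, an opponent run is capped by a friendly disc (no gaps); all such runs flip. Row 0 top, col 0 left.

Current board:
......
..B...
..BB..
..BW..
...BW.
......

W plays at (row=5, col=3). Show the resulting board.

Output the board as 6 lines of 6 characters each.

Answer: ......
..B...
..BB..
..BW..
...WW.
...W..

Derivation:
Place W at (5,3); scan 8 dirs for brackets.
Dir NW: first cell '.' (not opp) -> no flip
Dir N: opp run (4,3) capped by W -> flip
Dir NE: first cell 'W' (not opp) -> no flip
Dir W: first cell '.' (not opp) -> no flip
Dir E: first cell '.' (not opp) -> no flip
Dir SW: edge -> no flip
Dir S: edge -> no flip
Dir SE: edge -> no flip
All flips: (4,3)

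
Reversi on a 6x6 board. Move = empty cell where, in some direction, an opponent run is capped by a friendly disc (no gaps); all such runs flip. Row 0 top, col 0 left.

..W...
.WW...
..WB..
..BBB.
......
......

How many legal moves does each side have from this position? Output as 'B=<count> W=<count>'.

-- B to move --
(0,0): flips 2 -> legal
(0,1): flips 1 -> legal
(0,3): no bracket -> illegal
(1,0): no bracket -> illegal
(1,3): no bracket -> illegal
(2,0): no bracket -> illegal
(2,1): flips 1 -> legal
(3,1): no bracket -> illegal
B mobility = 3
-- W to move --
(1,3): no bracket -> illegal
(1,4): no bracket -> illegal
(2,1): no bracket -> illegal
(2,4): flips 1 -> legal
(2,5): no bracket -> illegal
(3,1): no bracket -> illegal
(3,5): no bracket -> illegal
(4,1): no bracket -> illegal
(4,2): flips 1 -> legal
(4,3): no bracket -> illegal
(4,4): flips 1 -> legal
(4,5): flips 2 -> legal
W mobility = 4

Answer: B=3 W=4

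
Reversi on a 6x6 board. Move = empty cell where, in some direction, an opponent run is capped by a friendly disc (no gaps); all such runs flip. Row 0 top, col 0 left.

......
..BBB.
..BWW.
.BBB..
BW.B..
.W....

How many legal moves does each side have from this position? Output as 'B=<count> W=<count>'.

Answer: B=6 W=8

Derivation:
-- B to move --
(1,5): flips 1 -> legal
(2,5): flips 2 -> legal
(3,0): no bracket -> illegal
(3,4): flips 2 -> legal
(3,5): flips 1 -> legal
(4,2): flips 1 -> legal
(5,0): flips 1 -> legal
(5,2): no bracket -> illegal
B mobility = 6
-- W to move --
(0,1): flips 1 -> legal
(0,2): flips 1 -> legal
(0,3): flips 1 -> legal
(0,4): flips 1 -> legal
(0,5): flips 1 -> legal
(1,1): no bracket -> illegal
(1,5): no bracket -> illegal
(2,0): no bracket -> illegal
(2,1): flips 2 -> legal
(2,5): no bracket -> illegal
(3,0): no bracket -> illegal
(3,4): no bracket -> illegal
(4,2): flips 1 -> legal
(4,4): no bracket -> illegal
(5,0): no bracket -> illegal
(5,2): no bracket -> illegal
(5,3): flips 2 -> legal
(5,4): no bracket -> illegal
W mobility = 8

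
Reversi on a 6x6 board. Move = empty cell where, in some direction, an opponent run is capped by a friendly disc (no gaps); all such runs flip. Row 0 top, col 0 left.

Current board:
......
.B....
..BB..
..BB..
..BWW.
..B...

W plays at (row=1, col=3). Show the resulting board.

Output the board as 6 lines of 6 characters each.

Answer: ......
.B.W..
..BW..
..BW..
..BWW.
..B...

Derivation:
Place W at (1,3); scan 8 dirs for brackets.
Dir NW: first cell '.' (not opp) -> no flip
Dir N: first cell '.' (not opp) -> no flip
Dir NE: first cell '.' (not opp) -> no flip
Dir W: first cell '.' (not opp) -> no flip
Dir E: first cell '.' (not opp) -> no flip
Dir SW: opp run (2,2), next='.' -> no flip
Dir S: opp run (2,3) (3,3) capped by W -> flip
Dir SE: first cell '.' (not opp) -> no flip
All flips: (2,3) (3,3)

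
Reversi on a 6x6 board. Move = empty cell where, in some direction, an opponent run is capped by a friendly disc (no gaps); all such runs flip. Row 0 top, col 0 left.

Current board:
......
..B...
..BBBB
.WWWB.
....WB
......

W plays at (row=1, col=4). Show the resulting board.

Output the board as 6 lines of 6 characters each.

Answer: ......
..B.W.
..BWWB
.WWWW.
....WB
......

Derivation:
Place W at (1,4); scan 8 dirs for brackets.
Dir NW: first cell '.' (not opp) -> no flip
Dir N: first cell '.' (not opp) -> no flip
Dir NE: first cell '.' (not opp) -> no flip
Dir W: first cell '.' (not opp) -> no flip
Dir E: first cell '.' (not opp) -> no flip
Dir SW: opp run (2,3) capped by W -> flip
Dir S: opp run (2,4) (3,4) capped by W -> flip
Dir SE: opp run (2,5), next=edge -> no flip
All flips: (2,3) (2,4) (3,4)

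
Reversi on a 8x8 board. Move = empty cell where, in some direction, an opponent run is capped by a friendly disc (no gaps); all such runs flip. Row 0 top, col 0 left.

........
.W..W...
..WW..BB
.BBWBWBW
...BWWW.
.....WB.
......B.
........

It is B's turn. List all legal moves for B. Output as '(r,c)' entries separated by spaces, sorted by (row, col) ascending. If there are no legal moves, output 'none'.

(0,0): flips 5 -> legal
(0,1): no bracket -> illegal
(0,2): no bracket -> illegal
(0,3): no bracket -> illegal
(0,4): no bracket -> illegal
(0,5): flips 2 -> legal
(1,0): no bracket -> illegal
(1,2): flips 2 -> legal
(1,3): flips 3 -> legal
(1,5): no bracket -> illegal
(2,0): no bracket -> illegal
(2,1): no bracket -> illegal
(2,4): no bracket -> illegal
(2,5): no bracket -> illegal
(4,2): no bracket -> illegal
(4,7): flips 4 -> legal
(5,3): flips 2 -> legal
(5,4): flips 3 -> legal
(5,7): no bracket -> illegal
(6,4): no bracket -> illegal
(6,5): no bracket -> illegal

Answer: (0,0) (0,5) (1,2) (1,3) (4,7) (5,3) (5,4)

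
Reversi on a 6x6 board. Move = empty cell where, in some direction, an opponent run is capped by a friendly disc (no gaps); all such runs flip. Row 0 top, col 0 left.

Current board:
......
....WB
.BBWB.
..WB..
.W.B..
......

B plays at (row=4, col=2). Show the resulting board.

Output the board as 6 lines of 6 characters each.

Place B at (4,2); scan 8 dirs for brackets.
Dir NW: first cell '.' (not opp) -> no flip
Dir N: opp run (3,2) capped by B -> flip
Dir NE: first cell 'B' (not opp) -> no flip
Dir W: opp run (4,1), next='.' -> no flip
Dir E: first cell 'B' (not opp) -> no flip
Dir SW: first cell '.' (not opp) -> no flip
Dir S: first cell '.' (not opp) -> no flip
Dir SE: first cell '.' (not opp) -> no flip
All flips: (3,2)

Answer: ......
....WB
.BBWB.
..BB..
.WBB..
......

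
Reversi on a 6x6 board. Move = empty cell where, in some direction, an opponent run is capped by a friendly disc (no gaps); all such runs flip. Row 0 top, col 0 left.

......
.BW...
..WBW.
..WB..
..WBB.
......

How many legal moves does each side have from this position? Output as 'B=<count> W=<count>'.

Answer: B=8 W=7

Derivation:
-- B to move --
(0,1): flips 1 -> legal
(0,2): no bracket -> illegal
(0,3): no bracket -> illegal
(1,3): flips 1 -> legal
(1,4): no bracket -> illegal
(1,5): flips 1 -> legal
(2,1): flips 2 -> legal
(2,5): flips 1 -> legal
(3,1): flips 1 -> legal
(3,4): no bracket -> illegal
(3,5): no bracket -> illegal
(4,1): flips 2 -> legal
(5,1): flips 1 -> legal
(5,2): no bracket -> illegal
(5,3): no bracket -> illegal
B mobility = 8
-- W to move --
(0,0): flips 1 -> legal
(0,1): no bracket -> illegal
(0,2): no bracket -> illegal
(1,0): flips 1 -> legal
(1,3): no bracket -> illegal
(1,4): flips 1 -> legal
(2,0): no bracket -> illegal
(2,1): no bracket -> illegal
(3,4): flips 2 -> legal
(3,5): no bracket -> illegal
(4,5): flips 2 -> legal
(5,2): no bracket -> illegal
(5,3): no bracket -> illegal
(5,4): flips 1 -> legal
(5,5): flips 2 -> legal
W mobility = 7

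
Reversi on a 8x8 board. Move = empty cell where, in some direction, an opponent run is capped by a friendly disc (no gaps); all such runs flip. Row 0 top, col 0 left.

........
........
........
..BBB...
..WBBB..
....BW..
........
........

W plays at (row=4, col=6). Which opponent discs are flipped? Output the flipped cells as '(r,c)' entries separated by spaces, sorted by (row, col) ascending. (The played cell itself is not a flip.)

Dir NW: first cell '.' (not opp) -> no flip
Dir N: first cell '.' (not opp) -> no flip
Dir NE: first cell '.' (not opp) -> no flip
Dir W: opp run (4,5) (4,4) (4,3) capped by W -> flip
Dir E: first cell '.' (not opp) -> no flip
Dir SW: first cell 'W' (not opp) -> no flip
Dir S: first cell '.' (not opp) -> no flip
Dir SE: first cell '.' (not opp) -> no flip

Answer: (4,3) (4,4) (4,5)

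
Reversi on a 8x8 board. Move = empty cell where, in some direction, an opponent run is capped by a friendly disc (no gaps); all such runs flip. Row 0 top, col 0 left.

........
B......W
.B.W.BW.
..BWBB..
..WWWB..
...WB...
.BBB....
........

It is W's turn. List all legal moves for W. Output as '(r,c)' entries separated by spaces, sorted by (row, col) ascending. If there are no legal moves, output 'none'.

(0,0): no bracket -> illegal
(0,1): no bracket -> illegal
(1,1): no bracket -> illegal
(1,2): no bracket -> illegal
(1,4): no bracket -> illegal
(1,5): no bracket -> illegal
(1,6): flips 2 -> legal
(2,0): no bracket -> illegal
(2,2): flips 1 -> legal
(2,4): flips 2 -> legal
(3,0): no bracket -> illegal
(3,1): flips 1 -> legal
(3,6): flips 2 -> legal
(4,1): flips 1 -> legal
(4,6): flips 1 -> legal
(5,0): no bracket -> illegal
(5,1): no bracket -> illegal
(5,2): no bracket -> illegal
(5,5): flips 1 -> legal
(5,6): flips 2 -> legal
(6,0): no bracket -> illegal
(6,4): flips 1 -> legal
(6,5): flips 1 -> legal
(7,0): no bracket -> illegal
(7,1): flips 1 -> legal
(7,2): no bracket -> illegal
(7,3): flips 1 -> legal
(7,4): no bracket -> illegal

Answer: (1,6) (2,2) (2,4) (3,1) (3,6) (4,1) (4,6) (5,5) (5,6) (6,4) (6,5) (7,1) (7,3)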